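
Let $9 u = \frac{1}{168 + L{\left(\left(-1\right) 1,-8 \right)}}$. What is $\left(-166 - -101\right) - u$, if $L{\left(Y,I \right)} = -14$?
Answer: $- \frac{90091}{1386} \approx -65.001$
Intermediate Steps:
$u = \frac{1}{1386}$ ($u = \frac{1}{9 \left(168 - 14\right)} = \frac{1}{9 \cdot 154} = \frac{1}{9} \cdot \frac{1}{154} = \frac{1}{1386} \approx 0.0007215$)
$\left(-166 - -101\right) - u = \left(-166 - -101\right) - \frac{1}{1386} = \left(-166 + 101\right) - \frac{1}{1386} = -65 - \frac{1}{1386} = - \frac{90091}{1386}$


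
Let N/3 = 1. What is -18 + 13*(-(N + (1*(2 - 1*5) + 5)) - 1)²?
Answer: 450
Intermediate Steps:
N = 3 (N = 3*1 = 3)
-18 + 13*(-(N + (1*(2 - 1*5) + 5)) - 1)² = -18 + 13*(-(3 + (1*(2 - 1*5) + 5)) - 1)² = -18 + 13*(-(3 + (1*(2 - 5) + 5)) - 1)² = -18 + 13*(-(3 + (1*(-3) + 5)) - 1)² = -18 + 13*(-(3 + (-3 + 5)) - 1)² = -18 + 13*(-(3 + 2) - 1)² = -18 + 13*(-1*5 - 1)² = -18 + 13*(-5 - 1)² = -18 + 13*(-6)² = -18 + 13*36 = -18 + 468 = 450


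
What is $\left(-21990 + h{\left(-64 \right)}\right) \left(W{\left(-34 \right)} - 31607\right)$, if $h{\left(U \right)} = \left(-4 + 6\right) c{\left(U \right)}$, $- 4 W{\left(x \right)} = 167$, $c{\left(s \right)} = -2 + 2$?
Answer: $\frac{1391912025}{2} \approx 6.9596 \cdot 10^{8}$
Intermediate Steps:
$c{\left(s \right)} = 0$
$W{\left(x \right)} = - \frac{167}{4}$ ($W{\left(x \right)} = \left(- \frac{1}{4}\right) 167 = - \frac{167}{4}$)
$h{\left(U \right)} = 0$ ($h{\left(U \right)} = \left(-4 + 6\right) 0 = 2 \cdot 0 = 0$)
$\left(-21990 + h{\left(-64 \right)}\right) \left(W{\left(-34 \right)} - 31607\right) = \left(-21990 + 0\right) \left(- \frac{167}{4} - 31607\right) = \left(-21990\right) \left(- \frac{126595}{4}\right) = \frac{1391912025}{2}$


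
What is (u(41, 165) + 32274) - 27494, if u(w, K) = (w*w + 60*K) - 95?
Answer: 16266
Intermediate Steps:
u(w, K) = -95 + w² + 60*K (u(w, K) = (w² + 60*K) - 95 = -95 + w² + 60*K)
(u(41, 165) + 32274) - 27494 = ((-95 + 41² + 60*165) + 32274) - 27494 = ((-95 + 1681 + 9900) + 32274) - 27494 = (11486 + 32274) - 27494 = 43760 - 27494 = 16266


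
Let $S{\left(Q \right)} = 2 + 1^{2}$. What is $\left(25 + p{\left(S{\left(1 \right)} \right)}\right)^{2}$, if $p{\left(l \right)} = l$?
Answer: $784$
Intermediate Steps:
$S{\left(Q \right)} = 3$ ($S{\left(Q \right)} = 2 + 1 = 3$)
$\left(25 + p{\left(S{\left(1 \right)} \right)}\right)^{2} = \left(25 + 3\right)^{2} = 28^{2} = 784$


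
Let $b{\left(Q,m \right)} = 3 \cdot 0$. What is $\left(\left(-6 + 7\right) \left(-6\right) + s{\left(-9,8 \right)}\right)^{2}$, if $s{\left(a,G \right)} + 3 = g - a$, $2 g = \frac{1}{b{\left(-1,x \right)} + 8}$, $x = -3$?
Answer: $\frac{1}{256} \approx 0.0039063$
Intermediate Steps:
$b{\left(Q,m \right)} = 0$
$g = \frac{1}{16}$ ($g = \frac{1}{2 \left(0 + 8\right)} = \frac{1}{2 \cdot 8} = \frac{1}{2} \cdot \frac{1}{8} = \frac{1}{16} \approx 0.0625$)
$s{\left(a,G \right)} = - \frac{47}{16} - a$ ($s{\left(a,G \right)} = -3 - \left(- \frac{1}{16} + a\right) = - \frac{47}{16} - a$)
$\left(\left(-6 + 7\right) \left(-6\right) + s{\left(-9,8 \right)}\right)^{2} = \left(\left(-6 + 7\right) \left(-6\right) - - \frac{97}{16}\right)^{2} = \left(1 \left(-6\right) + \left(- \frac{47}{16} + 9\right)\right)^{2} = \left(-6 + \frac{97}{16}\right)^{2} = \left(\frac{1}{16}\right)^{2} = \frac{1}{256}$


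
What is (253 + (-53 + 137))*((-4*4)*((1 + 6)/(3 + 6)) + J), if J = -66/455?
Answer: -17373698/4095 ≈ -4242.7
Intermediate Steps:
J = -66/455 (J = -66*1/455 = -66/455 ≈ -0.14505)
(253 + (-53 + 137))*((-4*4)*((1 + 6)/(3 + 6)) + J) = (253 + (-53 + 137))*((-4*4)*((1 + 6)/(3 + 6)) - 66/455) = (253 + 84)*(-112/9 - 66/455) = 337*(-112/9 - 66/455) = 337*(-51554/4095) = -17373698/4095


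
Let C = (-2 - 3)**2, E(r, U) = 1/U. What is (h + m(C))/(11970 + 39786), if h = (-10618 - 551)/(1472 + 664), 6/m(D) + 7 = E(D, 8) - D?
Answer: -327847/3132273120 ≈ -0.00010467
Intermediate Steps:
C = 25 (C = (-5)**2 = 25)
m(D) = 6/(-55/8 - D) (m(D) = 6/(-7 + (1/8 - D)) = 6/(-55/8 - D))
h = -3723/712 (h = -11169/2136 = -11169*1/2136 = -3723/712 ≈ -5.2289)
(h + m(C))/(11970 + 39786) = (-3723/712 - 48/(55 + 8*25))/(11970 + 39786) = (-3723/712 - 48/(55 + 200))/51756 = (-3723/712 - 48/255)*(1/51756) = (-3723/712 - 48*1/255)*(1/51756) = (-3723/712 - 16/85)*(1/51756) = -327847/60520*1/51756 = -327847/3132273120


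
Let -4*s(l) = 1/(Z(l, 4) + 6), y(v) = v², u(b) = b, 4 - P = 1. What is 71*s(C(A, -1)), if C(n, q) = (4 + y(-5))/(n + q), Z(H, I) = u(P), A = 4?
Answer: -71/36 ≈ -1.9722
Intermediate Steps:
P = 3 (P = 4 - 1*1 = 4 - 1 = 3)
Z(H, I) = 3
C(n, q) = 29/(n + q) (C(n, q) = (4 + (-5)²)/(n + q) = (4 + 25)/(n + q) = 29/(n + q))
s(l) = -1/36 (s(l) = -1/(4*(3 + 6)) = -¼/9 = -¼*⅑ = -1/36)
71*s(C(A, -1)) = 71*(-1/36) = -71/36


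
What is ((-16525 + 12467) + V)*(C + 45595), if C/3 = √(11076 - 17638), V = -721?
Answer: -217898505 - 14337*I*√6562 ≈ -2.179e+8 - 1.1614e+6*I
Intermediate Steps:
C = 3*I*√6562 (C = 3*√(11076 - 17638) = 3*√(-6562) = 3*(I*√6562) = 3*I*√6562 ≈ 243.02*I)
((-16525 + 12467) + V)*(C + 45595) = ((-16525 + 12467) - 721)*(3*I*√6562 + 45595) = (-4058 - 721)*(45595 + 3*I*√6562) = -4779*(45595 + 3*I*√6562) = -217898505 - 14337*I*√6562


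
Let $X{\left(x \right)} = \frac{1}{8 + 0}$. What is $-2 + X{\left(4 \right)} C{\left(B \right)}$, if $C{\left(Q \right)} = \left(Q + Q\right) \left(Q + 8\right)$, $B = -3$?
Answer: $- \frac{23}{4} \approx -5.75$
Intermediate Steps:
$X{\left(x \right)} = \frac{1}{8}$
$C{\left(Q \right)} = 2 Q \left(8 + Q\right)$
$-2 + X{\left(4 \right)} C{\left(B \right)} = -2 + \frac{2 \left(-3\right) \left(8 - 3\right)}{8} = -2 + \frac{2 \left(-3\right) 5}{8} = -2 + \frac{1}{8} \left(-30\right) = -2 - \frac{15}{4} = - \frac{23}{4}$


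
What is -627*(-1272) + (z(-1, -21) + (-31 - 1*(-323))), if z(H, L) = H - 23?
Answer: 797812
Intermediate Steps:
z(H, L) = -23 + H
-627*(-1272) + (z(-1, -21) + (-31 - 1*(-323))) = -627*(-1272) + ((-23 - 1) + (-31 - 1*(-323))) = 797544 + (-24 + (-31 + 323)) = 797544 + (-24 + 292) = 797544 + 268 = 797812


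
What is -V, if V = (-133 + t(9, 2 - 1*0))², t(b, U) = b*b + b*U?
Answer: -1156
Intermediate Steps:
t(b, U) = b² + U*b
V = 1156 (V = (-133 + 9*((2 - 1*0) + 9))² = (-133 + 9*((2 + 0) + 9))² = (-133 + 9*(2 + 9))² = (-133 + 9*11)² = (-133 + 99)² = (-34)² = 1156)
-V = -1*1156 = -1156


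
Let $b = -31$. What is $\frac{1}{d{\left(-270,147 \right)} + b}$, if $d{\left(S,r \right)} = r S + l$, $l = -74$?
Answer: $- \frac{1}{39795} \approx -2.5129 \cdot 10^{-5}$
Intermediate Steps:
$d{\left(S,r \right)} = -74 + S r$ ($d{\left(S,r \right)} = r S - 74 = S r - 74 = -74 + S r$)
$\frac{1}{d{\left(-270,147 \right)} + b} = \frac{1}{\left(-74 - 39690\right) - 31} = \frac{1}{-39764 - 31} = \frac{1}{-39795} = - \frac{1}{39795}$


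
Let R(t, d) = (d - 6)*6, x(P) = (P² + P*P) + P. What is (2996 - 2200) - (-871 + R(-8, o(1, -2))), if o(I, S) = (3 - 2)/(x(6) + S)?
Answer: 64711/38 ≈ 1702.9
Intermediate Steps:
x(P) = P + 2*P² (x(P) = (P² + P²) + P = 2*P² + P = P + 2*P²)
o(I, S) = 1/(78 + S) (o(I, S) = (3 - 2)/(6*(1 + 2*6) + S) = 1/(6*(1 + 12) + S) = 1/(6*13 + S) = 1/(78 + S))
R(t, d) = -36 + 6*d (R(t, d) = (-6 + d)*6 = -36 + 6*d)
(2996 - 2200) - (-871 + R(-8, o(1, -2))) = (2996 - 2200) - (-871 + (-36 + 6/(78 - 2))) = 796 - (-871 + (-36 + 6/76)) = 796 - (-871 + (-36 + 6*(1/76))) = 796 - (-871 + (-36 + 3/38)) = 796 - (-871 - 1365/38) = 796 - 1*(-34463/38) = 796 + 34463/38 = 64711/38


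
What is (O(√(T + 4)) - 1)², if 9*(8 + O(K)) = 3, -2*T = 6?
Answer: 676/9 ≈ 75.111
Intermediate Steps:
T = -3 (T = -½*6 = -3)
O(K) = -23/3 (O(K) = -8 + (⅑)*3 = -8 + ⅓ = -23/3)
(O(√(T + 4)) - 1)² = (-23/3 - 1)² = (-26/3)² = 676/9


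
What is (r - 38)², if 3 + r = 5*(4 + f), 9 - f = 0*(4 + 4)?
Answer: 576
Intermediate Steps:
f = 9 (f = 9 - 0*(4 + 4) = 9 - 0*8 = 9 - 1*0 = 9 + 0 = 9)
r = 62 (r = -3 + 5*(4 + 9) = -3 + 5*13 = -3 + 65 = 62)
(r - 38)² = (62 - 38)² = 24² = 576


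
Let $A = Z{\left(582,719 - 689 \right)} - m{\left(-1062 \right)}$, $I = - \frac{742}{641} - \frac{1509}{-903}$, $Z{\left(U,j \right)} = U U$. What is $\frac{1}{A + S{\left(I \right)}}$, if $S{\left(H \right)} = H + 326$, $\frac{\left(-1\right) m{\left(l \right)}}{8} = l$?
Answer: $\frac{192941}{63777518395} \approx 3.0252 \cdot 10^{-6}$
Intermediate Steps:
$Z{\left(U,j \right)} = U^{2}$
$m{\left(l \right)} = - 8 l$
$I = \frac{99081}{192941}$ ($I = \left(-742\right) \frac{1}{641} - - \frac{503}{301} = - \frac{742}{641} + \frac{503}{301} = \frac{99081}{192941} \approx 0.51353$)
$A = 330228$ ($A = 582^{2} - \left(-8\right) \left(-1062\right) = 338724 - 8496 = 330228$)
$S{\left(H \right)} = 326 + H$
$\frac{1}{A + S{\left(I \right)}} = \frac{1}{330228 + \left(326 + \frac{99081}{192941}\right)} = \frac{1}{330228 + \frac{62997847}{192941}} = \frac{1}{\frac{63777518395}{192941}} = \frac{192941}{63777518395}$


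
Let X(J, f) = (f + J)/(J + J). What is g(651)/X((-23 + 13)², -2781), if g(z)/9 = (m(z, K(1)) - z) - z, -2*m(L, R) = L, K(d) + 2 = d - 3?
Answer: 418500/383 ≈ 1092.7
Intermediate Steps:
K(d) = -5 + d (K(d) = -2 + (d - 3) = -2 + (-3 + d) = -5 + d)
m(L, R) = -L/2
X(J, f) = (J + f)/(2*J) (X(J, f) = (J + f)/((2*J)) = (J + f)*(1/(2*J)) = (J + f)/(2*J))
g(z) = -45*z/2 (g(z) = 9*((-z/2 - z) - z) = 9*(-3*z/2 - z) = 9*(-5*z/2) = -45*z/2)
g(651)/X((-23 + 13)², -2781) = (-45/2*651)/((((-23 + 13)² - 2781)/(2*((-23 + 13)²)))) = -29295*200/((-10)² - 2781)/2 = -29295*200/(100 - 2781)/2 = -29295/(2*((½)*(1/100)*(-2681))) = -29295/(2*(-2681/200)) = -29295/2*(-200/2681) = 418500/383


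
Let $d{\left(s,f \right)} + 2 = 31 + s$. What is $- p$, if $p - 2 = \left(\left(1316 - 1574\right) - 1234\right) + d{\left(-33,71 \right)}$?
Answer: $1494$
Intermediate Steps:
$d{\left(s,f \right)} = 29 + s$ ($d{\left(s,f \right)} = -2 + \left(31 + s\right) = 29 + s$)
$p = -1494$ ($p = 2 + \left(\left(\left(1316 - 1574\right) - 1234\right) + \left(29 - 33\right)\right) = 2 - 1496 = -1494$)
$- p = \left(-1\right) \left(-1494\right) = 1494$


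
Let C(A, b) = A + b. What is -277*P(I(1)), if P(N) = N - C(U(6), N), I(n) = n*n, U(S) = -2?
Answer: -554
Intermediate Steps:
I(n) = n²
P(N) = 2 (P(N) = N - (-2 + N) = N + (2 - N) = 2)
-277*P(I(1)) = -277*2 = -554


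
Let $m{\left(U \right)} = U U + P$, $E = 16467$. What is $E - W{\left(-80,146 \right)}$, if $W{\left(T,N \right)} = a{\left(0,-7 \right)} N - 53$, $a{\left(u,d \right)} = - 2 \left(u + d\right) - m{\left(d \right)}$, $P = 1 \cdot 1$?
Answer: $21776$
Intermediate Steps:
$P = 1$
$m{\left(U \right)} = 1 + U^{2}$ ($m{\left(U \right)} = U U + 1 = U^{2} + 1 = 1 + U^{2}$)
$a{\left(u,d \right)} = -1 - d^{2} - 2 d - 2 u$ ($a{\left(u,d \right)} = - 2 \left(u + d\right) - \left(1 + d^{2}\right) = - 2 \left(d + u\right) - \left(1 + d^{2}\right) = \left(- 2 d - 2 u\right) - \left(1 + d^{2}\right) = -1 - d^{2} - 2 d - 2 u$)
$W{\left(T,N \right)} = -53 - 36 N$ ($W{\left(T,N \right)} = \left(-1 - \left(-7\right)^{2} - -14 - 0\right) N - 53 = \left(-1 - 49 + 14 + 0\right) N - 53 = - 36 N - 53 = -53 - 36 N$)
$E - W{\left(-80,146 \right)} = 16467 - \left(-53 - 5256\right) = 16467 - -5309 = 16467 + 5309 = 21776$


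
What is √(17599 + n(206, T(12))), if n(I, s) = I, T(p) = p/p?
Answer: √17805 ≈ 133.44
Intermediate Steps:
T(p) = 1
√(17599 + n(206, T(12))) = √(17599 + 206) = √17805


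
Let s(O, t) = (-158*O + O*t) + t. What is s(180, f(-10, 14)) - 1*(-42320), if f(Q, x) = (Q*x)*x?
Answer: -340880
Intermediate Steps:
f(Q, x) = Q*x²
s(O, t) = t - 158*O + O*t
s(180, f(-10, 14)) - 1*(-42320) = (-10*14² - 158*180 + 180*(-10*14²)) - 1*(-42320) = (-10*196 - 28440 + 180*(-10*196)) + 42320 = (-1960 - 28440 + 180*(-1960)) + 42320 = (-1960 - 28440 - 352800) + 42320 = -383200 + 42320 = -340880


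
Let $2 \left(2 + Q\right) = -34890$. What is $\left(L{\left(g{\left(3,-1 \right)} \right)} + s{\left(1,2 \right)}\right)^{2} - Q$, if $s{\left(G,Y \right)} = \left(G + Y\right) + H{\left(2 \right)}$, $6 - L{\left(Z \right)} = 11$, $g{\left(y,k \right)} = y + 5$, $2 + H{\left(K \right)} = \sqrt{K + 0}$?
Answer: $17465 - 8 \sqrt{2} \approx 17454.0$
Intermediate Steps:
$H{\left(K \right)} = -2 + \sqrt{K}$ ($H{\left(K \right)} = -2 + \sqrt{K + 0} = -2 + \sqrt{K}$)
$g{\left(y,k \right)} = 5 + y$
$L{\left(Z \right)} = -5$ ($L{\left(Z \right)} = 6 - 11 = -5$)
$s{\left(G,Y \right)} = -2 + G + Y + \sqrt{2}$ ($s{\left(G,Y \right)} = \left(G + Y\right) - \left(2 - \sqrt{2}\right) = -2 + G + Y + \sqrt{2}$)
$Q = -17447$ ($Q = -2 + \frac{1}{2} \left(-34890\right) = -2 - 17445 = -17447$)
$\left(L{\left(g{\left(3,-1 \right)} \right)} + s{\left(1,2 \right)}\right)^{2} - Q = \left(-5 + \left(-2 + 1 + 2 + \sqrt{2}\right)\right)^{2} - -17447 = \left(-5 + \left(1 + \sqrt{2}\right)\right)^{2} + 17447 = \left(-4 + \sqrt{2}\right)^{2} + 17447 = 17447 + \left(-4 + \sqrt{2}\right)^{2}$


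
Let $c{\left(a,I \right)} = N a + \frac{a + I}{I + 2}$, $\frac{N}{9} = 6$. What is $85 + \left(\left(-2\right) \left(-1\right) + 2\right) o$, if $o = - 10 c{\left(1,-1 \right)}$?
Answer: $-2075$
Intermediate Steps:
$N = 54$ ($N = 9 \cdot 6 = 54$)
$c{\left(a,I \right)} = 54 a + \frac{I + a}{2 + I}$ ($c{\left(a,I \right)} = 54 a + \frac{a + I}{I + 2} = 54 a + \frac{I + a}{2 + I}$)
$o = -540$ ($o = - 10 \frac{-1 + 109 \cdot 1 + 54 \left(-1\right) 1}{2 - 1} = - 10 \frac{-1 + 109 - 54}{1} = - 10 \cdot 1 \cdot 54 = \left(-10\right) 54 = -540$)
$85 + \left(\left(-2\right) \left(-1\right) + 2\right) o = 85 + \left(\left(-2\right) \left(-1\right) + 2\right) \left(-540\right) = 85 + \left(2 + 2\right) \left(-540\right) = 85 + 4 \left(-540\right) = 85 - 2160 = -2075$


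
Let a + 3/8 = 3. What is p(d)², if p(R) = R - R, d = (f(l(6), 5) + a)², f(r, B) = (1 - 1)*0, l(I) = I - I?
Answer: 0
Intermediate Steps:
a = 21/8 (a = -3/8 + 3 = 21/8 ≈ 2.6250)
l(I) = 0
f(r, B) = 0 (f(r, B) = 0*0 = 0)
d = 441/64 (d = (0 + 21/8)² = (21/8)² = 441/64 ≈ 6.8906)
p(R) = 0
p(d)² = 0² = 0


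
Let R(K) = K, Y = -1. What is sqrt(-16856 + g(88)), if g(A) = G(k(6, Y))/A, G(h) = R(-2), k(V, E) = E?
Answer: I*sqrt(8158315)/22 ≈ 129.83*I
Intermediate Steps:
G(h) = -2
g(A) = -2/A
sqrt(-16856 + g(88)) = sqrt(-16856 - 2/88) = sqrt(-16856 - 2*1/88) = sqrt(-16856 - 1/44) = sqrt(-741665/44) = I*sqrt(8158315)/22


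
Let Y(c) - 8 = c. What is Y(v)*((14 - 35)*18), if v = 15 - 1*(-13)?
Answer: -13608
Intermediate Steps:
v = 28 (v = 15 + 13 = 28)
Y(c) = 8 + c
Y(v)*((14 - 35)*18) = (8 + 28)*((14 - 35)*18) = 36*(-21*18) = 36*(-378) = -13608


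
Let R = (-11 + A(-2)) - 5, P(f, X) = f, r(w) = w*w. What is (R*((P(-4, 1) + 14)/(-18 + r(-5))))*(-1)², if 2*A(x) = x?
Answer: -170/7 ≈ -24.286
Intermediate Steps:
A(x) = x/2
r(w) = w²
R = -17 (R = (-11 + (½)*(-2)) - 5 = (-11 - 1) - 5 = -12 - 5 = -17)
(R*((P(-4, 1) + 14)/(-18 + r(-5))))*(-1)² = -17*(-4 + 14)/(-18 + (-5)²)*(-1)² = -170/(-18 + 25)*1 = -170/7*1 = -170/7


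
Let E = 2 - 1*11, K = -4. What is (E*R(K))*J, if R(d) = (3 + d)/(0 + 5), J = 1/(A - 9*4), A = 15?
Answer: -3/35 ≈ -0.085714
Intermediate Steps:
J = -1/21 (J = 1/(15 - 9*4) = 1/(15 - 36) = 1/(-21) = -1/21 ≈ -0.047619)
R(d) = ⅗ + d/5 (R(d) = (3 + d)/5 = (3 + d)*(⅕) = ⅗ + d/5)
E = -9 (E = 2 - 11 = -9)
(E*R(K))*J = -9*(⅗ + (⅕)*(-4))*(-1/21) = -9*(⅗ - ⅘)*(-1/21) = -9*(-⅕)*(-1/21) = (9/5)*(-1/21) = -3/35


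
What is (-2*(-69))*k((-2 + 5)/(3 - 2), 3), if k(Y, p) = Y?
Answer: 414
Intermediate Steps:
(-2*(-69))*k((-2 + 5)/(3 - 2), 3) = (-2*(-69))*((-2 + 5)/(3 - 2)) = 138*(3/1) = 138*(3*1) = 138*3 = 414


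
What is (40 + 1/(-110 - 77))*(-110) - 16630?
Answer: -357500/17 ≈ -21029.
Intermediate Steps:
(40 + 1/(-110 - 77))*(-110) - 16630 = (40 + 1/(-187))*(-110) - 16630 = (40 - 1/187)*(-110) - 16630 = (7479/187)*(-110) - 16630 = -74790/17 - 16630 = -357500/17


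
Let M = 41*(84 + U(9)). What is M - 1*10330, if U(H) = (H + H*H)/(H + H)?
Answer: -6681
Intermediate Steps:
U(H) = (H + H²)/(2*H) (U(H) = (H + H²)/((2*H)) = (H + H²)*(1/(2*H)) = (H + H²)/(2*H))
M = 3649 (M = 41*(84 + (½ + (½)*9)) = 41*(84 + (½ + 9/2)) = 41*(84 + 5) = 41*89 = 3649)
M - 1*10330 = 3649 - 1*10330 = 3649 - 10330 = -6681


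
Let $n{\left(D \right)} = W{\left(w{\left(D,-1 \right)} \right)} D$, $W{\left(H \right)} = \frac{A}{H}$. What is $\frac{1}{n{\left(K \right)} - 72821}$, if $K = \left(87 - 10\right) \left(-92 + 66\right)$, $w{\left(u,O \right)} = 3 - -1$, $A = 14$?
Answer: $- \frac{1}{79828} \approx -1.2527 \cdot 10^{-5}$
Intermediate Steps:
$w{\left(u,O \right)} = 4$ ($w{\left(u,O \right)} = 3 + 1 = 4$)
$W{\left(H \right)} = \frac{14}{H}$
$K = -2002$ ($K = 77 \left(-26\right) = -2002$)
$n{\left(D \right)} = \frac{7 D}{2}$ ($n{\left(D \right)} = \frac{14}{4} D = 14 \cdot \frac{1}{4} D = \frac{7 D}{2}$)
$\frac{1}{n{\left(K \right)} - 72821} = \frac{1}{\frac{7}{2} \left(-2002\right) - 72821} = \frac{1}{-7007 - 72821} = \frac{1}{-79828} = - \frac{1}{79828}$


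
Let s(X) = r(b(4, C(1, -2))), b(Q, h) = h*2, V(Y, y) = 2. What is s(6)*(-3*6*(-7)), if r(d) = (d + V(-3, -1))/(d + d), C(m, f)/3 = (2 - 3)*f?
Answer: 147/2 ≈ 73.500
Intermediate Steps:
C(m, f) = -3*f (C(m, f) = 3*((2 - 3)*f) = 3*(-f) = -3*f)
b(Q, h) = 2*h
r(d) = (2 + d)/(2*d) (r(d) = (d + 2)/(d + d) = (2 + d)/((2*d)) = (2 + d)*(1/(2*d)) = (2 + d)/(2*d))
s(X) = 7/12 (s(X) = (2 + 2*(-3*(-2)))/(2*((2*(-3*(-2))))) = (2 + 2*6)/(2*((2*6))) = (½)*(2 + 12)/12 = (½)*(1/12)*14 = 7/12)
s(6)*(-3*6*(-7)) = 7*(-3*6*(-7))/12 = 7*(-18*(-7))/12 = (7/12)*126 = 147/2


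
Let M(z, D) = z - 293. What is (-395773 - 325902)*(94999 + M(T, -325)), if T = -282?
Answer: -68143440200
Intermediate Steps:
M(z, D) = -293 + z
(-395773 - 325902)*(94999 + M(T, -325)) = (-395773 - 325902)*(94999 + (-293 - 282)) = -721675*(94999 - 575) = -721675*94424 = -68143440200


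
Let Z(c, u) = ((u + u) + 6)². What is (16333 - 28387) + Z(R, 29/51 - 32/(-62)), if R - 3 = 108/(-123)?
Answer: -29962885238/2499561 ≈ -11987.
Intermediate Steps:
R = 87/41 (R = 3 + 108/(-123) = 3 + 108*(-1/123) = 3 - 36/41 = 87/41 ≈ 2.1220)
Z(c, u) = (6 + 2*u)² (Z(c, u) = (2*u + 6)² = (6 + 2*u)²)
(16333 - 28387) + Z(R, 29/51 - 32/(-62)) = (16333 - 28387) + 4*(3 + (29/51 - 32/(-62)))² = -12054 + 4*(3 + (29*(1/51) - 32*(-1/62)))² = -12054 + 4*(3 + (29/51 + 16/31))² = -12054 + 4*(3 + 1715/1581)² = -12054 + 4*(6458/1581)² = -12054 + 4*(41705764/2499561) = -12054 + 166823056/2499561 = -29962885238/2499561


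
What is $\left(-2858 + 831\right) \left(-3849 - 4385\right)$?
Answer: $16690318$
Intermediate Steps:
$\left(-2858 + 831\right) \left(-3849 - 4385\right) = \left(-2027\right) \left(-8234\right) = 16690318$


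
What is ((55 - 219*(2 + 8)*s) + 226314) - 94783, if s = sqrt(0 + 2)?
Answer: 131586 - 2190*sqrt(2) ≈ 1.2849e+5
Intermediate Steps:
s = sqrt(2) ≈ 1.4142
((55 - 219*(2 + 8)*s) + 226314) - 94783 = ((55 - 219*(2 + 8)*sqrt(2)) + 226314) - 94783 = ((55 - 2190*sqrt(2)) + 226314) - 94783 = (226369 - 2190*sqrt(2)) - 94783 = 131586 - 2190*sqrt(2)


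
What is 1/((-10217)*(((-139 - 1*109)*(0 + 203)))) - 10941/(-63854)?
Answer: 401975976973/2346017159528 ≈ 0.17134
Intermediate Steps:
1/((-10217)*(((-139 - 1*109)*(0 + 203)))) - 10941/(-63854) = -1/(203*(-139 - 109))/10217 - 10941*(-1/63854) = -1/(10217*((-248*203))) + 1563/9122 = -1/10217/(-50344) + 1563/9122 = -1/10217*(-1/50344) + 1563/9122 = 1/514364648 + 1563/9122 = 401975976973/2346017159528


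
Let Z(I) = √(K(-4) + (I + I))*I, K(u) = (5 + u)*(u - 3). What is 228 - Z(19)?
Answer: 228 - 19*√31 ≈ 122.21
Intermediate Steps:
K(u) = (-3 + u)*(5 + u) (K(u) = (5 + u)*(-3 + u) = (-3 + u)*(5 + u))
Z(I) = I*√(-7 + 2*I) (Z(I) = √((-15 + (-4)² + 2*(-4)) + (I + I))*I = √((-15 + 16 - 8) + 2*I)*I = √(-7 + 2*I)*I = I*√(-7 + 2*I))
228 - Z(19) = 228 - 19*√(-7 + 2*19) = 228 - 19*√(-7 + 38) = 228 - 19*√31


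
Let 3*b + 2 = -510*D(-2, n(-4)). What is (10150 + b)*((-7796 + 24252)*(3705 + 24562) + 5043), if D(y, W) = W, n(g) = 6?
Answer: 12739988181460/3 ≈ 4.2467e+12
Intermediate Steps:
b = -3062/3 (b = -⅔ + (-510*6)/3 = -⅔ + (⅓)*(-3060) = -⅔ - 1020 = -3062/3 ≈ -1020.7)
(10150 + b)*((-7796 + 24252)*(3705 + 24562) + 5043) = (10150 - 3062/3)*((-7796 + 24252)*(3705 + 24562) + 5043) = 27388*(16456*28267 + 5043)/3 = 27388*(465161752 + 5043)/3 = (27388/3)*465166795 = 12739988181460/3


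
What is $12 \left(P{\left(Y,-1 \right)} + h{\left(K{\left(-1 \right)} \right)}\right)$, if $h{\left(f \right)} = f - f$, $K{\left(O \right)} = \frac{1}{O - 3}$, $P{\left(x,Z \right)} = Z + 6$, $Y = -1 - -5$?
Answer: $60$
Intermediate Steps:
$Y = 4$ ($Y = -1 + 5 = 4$)
$P{\left(x,Z \right)} = 6 + Z$
$K{\left(O \right)} = \frac{1}{-3 + O}$
$h{\left(f \right)} = 0$
$12 \left(P{\left(Y,-1 \right)} + h{\left(K{\left(-1 \right)} \right)}\right) = 12 \left(\left(6 - 1\right) + 0\right) = 12 \left(5 + 0\right) = 12 \cdot 5 = 60$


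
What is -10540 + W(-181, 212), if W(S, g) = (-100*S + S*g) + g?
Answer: -30600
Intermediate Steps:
W(S, g) = g - 100*S + S*g
-10540 + W(-181, 212) = -10540 + (212 - 100*(-181) - 181*212) = -10540 + (212 + 18100 - 38372) = -10540 - 20060 = -30600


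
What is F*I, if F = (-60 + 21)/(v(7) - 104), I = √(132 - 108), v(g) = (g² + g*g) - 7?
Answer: 6*√6 ≈ 14.697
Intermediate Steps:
v(g) = -7 + 2*g² (v(g) = (g² + g²) - 7 = 2*g² - 7 = -7 + 2*g²)
I = 2*√6 (I = √24 = 2*√6 ≈ 4.8990)
F = 3 (F = (-60 + 21)/((-7 + 2*7²) - 104) = -39/((-7 + 2*49) - 104) = -39/((-7 + 98) - 104) = -39/(91 - 104) = -39/(-13) = -39*(-1/13) = 3)
F*I = 3*(2*√6) = 6*√6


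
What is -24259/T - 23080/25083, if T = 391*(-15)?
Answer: 9276947/2884545 ≈ 3.2161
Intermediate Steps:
T = -5865
-24259/T - 23080/25083 = -24259/(-5865) - 23080/25083 = -24259*(-1/5865) - 23080*1/25083 = 1427/345 - 23080/25083 = 9276947/2884545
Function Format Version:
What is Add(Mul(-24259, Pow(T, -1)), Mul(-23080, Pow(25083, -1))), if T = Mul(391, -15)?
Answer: Rational(9276947, 2884545) ≈ 3.2161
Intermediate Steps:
T = -5865
Add(Mul(-24259, Pow(T, -1)), Mul(-23080, Pow(25083, -1))) = Add(Mul(-24259, Pow(-5865, -1)), Mul(-23080, Pow(25083, -1))) = Add(Mul(-24259, Rational(-1, 5865)), Mul(-23080, Rational(1, 25083))) = Add(Rational(1427, 345), Rational(-23080, 25083)) = Rational(9276947, 2884545)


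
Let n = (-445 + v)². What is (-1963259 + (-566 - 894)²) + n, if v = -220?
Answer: 610566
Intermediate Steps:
n = 442225 (n = (-445 - 220)² = (-665)² = 442225)
(-1963259 + (-566 - 894)²) + n = (-1963259 + (-566 - 894)²) + 442225 = (-1963259 + (-1460)²) + 442225 = (-1963259 + 2131600) + 442225 = 168341 + 442225 = 610566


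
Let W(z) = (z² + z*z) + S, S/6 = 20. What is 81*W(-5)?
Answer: 13770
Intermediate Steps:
S = 120 (S = 6*20 = 120)
W(z) = 120 + 2*z² (W(z) = (z² + z*z) + 120 = (z² + z²) + 120 = 2*z² + 120 = 120 + 2*z²)
81*W(-5) = 81*(120 + 2*(-5)²) = 81*(120 + 2*25) = 81*(120 + 50) = 81*170 = 13770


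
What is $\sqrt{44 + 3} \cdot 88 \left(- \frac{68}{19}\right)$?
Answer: $- \frac{5984 \sqrt{47}}{19} \approx -2159.2$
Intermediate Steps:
$\sqrt{44 + 3} \cdot 88 \left(- \frac{68}{19}\right) = \sqrt{47} \cdot 88 \left(\left(-68\right) \frac{1}{19}\right) = 88 \sqrt{47} \left(- \frac{68}{19}\right) = - \frac{5984 \sqrt{47}}{19}$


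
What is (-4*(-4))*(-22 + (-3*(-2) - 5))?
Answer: -336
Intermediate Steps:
(-4*(-4))*(-22 + (-3*(-2) - 5)) = 16*(-22 + (6 - 5)) = 16*(-22 + 1) = 16*(-21) = -336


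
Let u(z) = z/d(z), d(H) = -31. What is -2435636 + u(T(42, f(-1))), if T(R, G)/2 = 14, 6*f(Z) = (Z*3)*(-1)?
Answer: -75504744/31 ≈ -2.4356e+6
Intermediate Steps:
f(Z) = -Z/2 (f(Z) = ((Z*3)*(-1))/6 = ((3*Z)*(-1))/6 = (-3*Z)/6 = -Z/2)
T(R, G) = 28 (T(R, G) = 2*14 = 28)
u(z) = -z/31 (u(z) = z/(-31) = z*(-1/31) = -z/31)
-2435636 + u(T(42, f(-1))) = -2435636 - 1/31*28 = -2435636 - 28/31 = -75504744/31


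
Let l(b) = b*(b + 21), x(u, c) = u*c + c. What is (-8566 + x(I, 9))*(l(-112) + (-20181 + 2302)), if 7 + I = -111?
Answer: 73941253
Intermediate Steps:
I = -118 (I = -7 - 111 = -118)
x(u, c) = c + c*u (x(u, c) = c*u + c = c + c*u)
l(b) = b*(21 + b)
(-8566 + x(I, 9))*(l(-112) + (-20181 + 2302)) = (-8566 + 9*(1 - 118))*(-112*(21 - 112) + (-20181 + 2302)) = (-8566 + 9*(-117))*(-112*(-91) - 17879) = (-8566 - 1053)*(10192 - 17879) = -9619*(-7687) = 73941253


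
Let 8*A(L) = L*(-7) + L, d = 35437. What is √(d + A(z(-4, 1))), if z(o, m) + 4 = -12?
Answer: √35449 ≈ 188.28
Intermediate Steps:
z(o, m) = -16 (z(o, m) = -4 - 12 = -16)
A(L) = -3*L/4 (A(L) = (L*(-7) + L)/8 = (-7*L + L)/8 = (-6*L)/8 = -3*L/4)
√(d + A(z(-4, 1))) = √(35437 - ¾*(-16)) = √(35437 + 12) = √35449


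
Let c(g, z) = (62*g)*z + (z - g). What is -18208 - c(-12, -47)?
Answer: -53141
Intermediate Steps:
c(g, z) = z - g + 62*g*z (c(g, z) = 62*g*z + (z - g) = z - g + 62*g*z)
-18208 - c(-12, -47) = -18208 - (-47 - 1*(-12) + 62*(-12)*(-47)) = -18208 - (-47 + 12 + 34968) = -18208 - 1*34933 = -18208 - 34933 = -53141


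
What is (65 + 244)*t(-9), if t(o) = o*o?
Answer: 25029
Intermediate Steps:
t(o) = o²
(65 + 244)*t(-9) = (65 + 244)*(-9)² = 309*81 = 25029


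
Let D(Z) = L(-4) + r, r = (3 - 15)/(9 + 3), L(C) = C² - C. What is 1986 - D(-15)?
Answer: 1967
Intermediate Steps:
r = -1 (r = -12/12 = -12*1/12 = -1)
D(Z) = 19 (D(Z) = -4*(-1 - 4) - 1 = -4*(-5) - 1 = 20 - 1 = 19)
1986 - D(-15) = 1986 - 1*19 = 1986 - 19 = 1967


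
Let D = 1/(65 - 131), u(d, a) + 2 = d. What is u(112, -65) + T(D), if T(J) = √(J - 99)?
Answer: 110 + I*√431310/66 ≈ 110.0 + 9.9506*I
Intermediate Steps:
u(d, a) = -2 + d
D = -1/66 (D = 1/(-66) = -1/66 ≈ -0.015152)
T(J) = √(-99 + J)
u(112, -65) + T(D) = (-2 + 112) + √(-99 - 1/66) = 110 + √(-6535/66) = 110 + I*√431310/66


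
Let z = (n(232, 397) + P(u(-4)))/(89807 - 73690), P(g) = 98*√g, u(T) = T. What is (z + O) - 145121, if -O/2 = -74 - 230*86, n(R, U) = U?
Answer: -1698940924/16117 + 196*I/16117 ≈ -1.0541e+5 + 0.012161*I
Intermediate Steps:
O = 39708 (O = -2*(-74 - 230*86) = -2*(-74 - 19780) = -2*(-19854) = 39708)
z = 397/16117 + 196*I/16117 (z = (397 + 98*√(-4))/(89807 - 73690) = (397 + 98*(2*I))/16117 = (397 + 196*I)*(1/16117) = 397/16117 + 196*I/16117 ≈ 0.024632 + 0.012161*I)
(z + O) - 145121 = ((397/16117 + 196*I/16117) + 39708) - 145121 = (639974233/16117 + 196*I/16117) - 145121 = -1698940924/16117 + 196*I/16117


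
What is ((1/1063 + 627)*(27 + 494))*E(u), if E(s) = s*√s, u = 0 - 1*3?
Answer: -1041742626*I*√3/1063 ≈ -1.6974e+6*I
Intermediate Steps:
u = -3 (u = 0 - 3 = -3)
E(s) = s^(3/2)
((1/1063 + 627)*(27 + 494))*E(u) = ((1/1063 + 627)*(27 + 494))*(-3)^(3/2) = ((1/1063 + 627)*521)*(-3*I*√3) = ((666502/1063)*521)*(-3*I*√3) = 347247542*(-3*I*√3)/1063 = -1041742626*I*√3/1063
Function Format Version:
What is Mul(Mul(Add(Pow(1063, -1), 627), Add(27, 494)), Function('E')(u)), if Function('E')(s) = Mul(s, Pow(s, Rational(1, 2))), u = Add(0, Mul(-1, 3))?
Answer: Mul(Rational(-1041742626, 1063), I, Pow(3, Rational(1, 2))) ≈ Mul(-1.6974e+6, I)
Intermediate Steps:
u = -3 (u = Add(0, -3) = -3)
Function('E')(s) = Pow(s, Rational(3, 2))
Mul(Mul(Add(Pow(1063, -1), 627), Add(27, 494)), Function('E')(u)) = Mul(Mul(Add(Pow(1063, -1), 627), Add(27, 494)), Pow(-3, Rational(3, 2))) = Mul(Mul(Add(Rational(1, 1063), 627), 521), Mul(-3, I, Pow(3, Rational(1, 2)))) = Mul(Mul(Rational(666502, 1063), 521), Mul(-3, I, Pow(3, Rational(1, 2)))) = Mul(Rational(347247542, 1063), Mul(-3, I, Pow(3, Rational(1, 2)))) = Mul(Rational(-1041742626, 1063), I, Pow(3, Rational(1, 2)))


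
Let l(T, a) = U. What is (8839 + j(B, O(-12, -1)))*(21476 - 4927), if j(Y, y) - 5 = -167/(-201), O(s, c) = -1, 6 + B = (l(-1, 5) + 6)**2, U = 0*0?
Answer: 439119317/3 ≈ 1.4637e+8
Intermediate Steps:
U = 0
l(T, a) = 0
B = 30 (B = -6 + (0 + 6)**2 = -6 + 6**2 = -6 + 36 = 30)
j(Y, y) = 1172/201 (j(Y, y) = 5 - 167/(-201) = 5 - 167*(-1/201) = 5 + 167/201 = 1172/201)
(8839 + j(B, O(-12, -1)))*(21476 - 4927) = (8839 + 1172/201)*(21476 - 4927) = (1777811/201)*16549 = 439119317/3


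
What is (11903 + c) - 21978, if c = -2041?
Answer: -12116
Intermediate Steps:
(11903 + c) - 21978 = (11903 - 2041) - 21978 = 9862 - 21978 = -12116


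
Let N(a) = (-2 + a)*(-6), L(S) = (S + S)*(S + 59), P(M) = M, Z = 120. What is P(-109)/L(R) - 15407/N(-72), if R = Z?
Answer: -18387031/529840 ≈ -34.703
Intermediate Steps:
R = 120
L(S) = 2*S*(59 + S) (L(S) = (2*S)*(59 + S) = 2*S*(59 + S))
N(a) = 12 - 6*a
P(-109)/L(R) - 15407/N(-72) = -109*1/(240*(59 + 120)) - 15407/(12 - 6*(-72)) = -109/(2*120*179) - 15407/(12 + 432) = -109/42960 - 15407/444 = -18387031/529840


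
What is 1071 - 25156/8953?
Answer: 9563507/8953 ≈ 1068.2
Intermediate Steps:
1071 - 25156/8953 = 9563507/8953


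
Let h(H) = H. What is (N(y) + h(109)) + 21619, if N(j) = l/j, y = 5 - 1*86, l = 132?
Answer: 586612/27 ≈ 21726.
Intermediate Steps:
y = -81 (y = 5 - 86 = -81)
N(j) = 132/j
(N(y) + h(109)) + 21619 = (132/(-81) + 109) + 21619 = (132*(-1/81) + 109) + 21619 = (-44/27 + 109) + 21619 = 2899/27 + 21619 = 586612/27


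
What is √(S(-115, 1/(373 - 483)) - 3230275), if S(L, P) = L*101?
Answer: 3*I*√360210 ≈ 1800.5*I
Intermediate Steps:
S(L, P) = 101*L
√(S(-115, 1/(373 - 483)) - 3230275) = √(101*(-115) - 3230275) = √(-11615 - 3230275) = √(-3241890) = 3*I*√360210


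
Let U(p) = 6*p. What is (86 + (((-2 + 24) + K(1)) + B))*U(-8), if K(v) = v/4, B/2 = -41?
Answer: -1260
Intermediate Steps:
B = -82 (B = 2*(-41) = -82)
K(v) = v/4 (K(v) = v*(¼) = v/4)
(86 + (((-2 + 24) + K(1)) + B))*U(-8) = (86 + (((-2 + 24) + (¼)*1) - 82))*(6*(-8)) = (86 + ((22 + ¼) - 82))*(-48) = (86 + (89/4 - 82))*(-48) = (86 - 239/4)*(-48) = (105/4)*(-48) = -1260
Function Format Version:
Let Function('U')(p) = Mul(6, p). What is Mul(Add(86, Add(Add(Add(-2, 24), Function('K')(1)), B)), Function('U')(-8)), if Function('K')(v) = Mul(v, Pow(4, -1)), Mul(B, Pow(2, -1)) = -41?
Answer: -1260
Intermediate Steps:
B = -82 (B = Mul(2, -41) = -82)
Function('K')(v) = Mul(Rational(1, 4), v) (Function('K')(v) = Mul(v, Rational(1, 4)) = Mul(Rational(1, 4), v))
Mul(Add(86, Add(Add(Add(-2, 24), Function('K')(1)), B)), Function('U')(-8)) = Mul(Add(86, Add(Add(Add(-2, 24), Mul(Rational(1, 4), 1)), -82)), Mul(6, -8)) = Mul(Add(86, Add(Add(22, Rational(1, 4)), -82)), -48) = Mul(Add(86, Add(Rational(89, 4), -82)), -48) = Mul(Add(86, Rational(-239, 4)), -48) = Mul(Rational(105, 4), -48) = -1260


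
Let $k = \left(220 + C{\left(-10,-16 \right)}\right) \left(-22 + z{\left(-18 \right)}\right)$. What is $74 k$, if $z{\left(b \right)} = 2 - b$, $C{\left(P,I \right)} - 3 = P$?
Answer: $-31524$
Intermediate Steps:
$C{\left(P,I \right)} = 3 + P$
$k = -426$ ($k = \left(220 + \left(3 - 10\right)\right) \left(-22 + \left(2 - -18\right)\right) = \left(220 - 7\right) \left(-22 + \left(2 + 18\right)\right) = 213 \left(-22 + 20\right) = 213 \left(-2\right) = -426$)
$74 k = 74 \left(-426\right) = -31524$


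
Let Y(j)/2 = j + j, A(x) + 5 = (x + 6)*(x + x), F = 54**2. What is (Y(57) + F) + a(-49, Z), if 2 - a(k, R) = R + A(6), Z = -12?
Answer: 3019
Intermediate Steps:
F = 2916
A(x) = -5 + 2*x*(6 + x) (A(x) = -5 + (x + 6)*(x + x) = -5 + (6 + x)*(2*x) = -5 + 2*x*(6 + x))
Y(j) = 4*j (Y(j) = 2*(j + j) = 2*(2*j) = 4*j)
a(k, R) = -137 - R (a(k, R) = 2 - (R + (-5 + 2*6**2 + 12*6)) = 2 - (R + (-5 + 2*36 + 72)) = 2 - (R + (-5 + 72 + 72)) = 2 - (R + 139) = 2 - (139 + R) = 2 + (-139 - R) = -137 - R)
(Y(57) + F) + a(-49, Z) = (4*57 + 2916) + (-137 - 1*(-12)) = (228 + 2916) + (-137 + 12) = 3144 - 125 = 3019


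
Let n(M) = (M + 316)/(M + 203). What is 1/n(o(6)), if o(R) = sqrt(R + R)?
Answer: 16034/24961 + 113*sqrt(3)/49922 ≈ 0.64628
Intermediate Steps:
o(R) = sqrt(2)*sqrt(R) (o(R) = sqrt(2*R) = sqrt(2)*sqrt(R))
n(M) = (316 + M)/(203 + M)
1/n(o(6)) = 1/((316 + sqrt(2)*sqrt(6))/(203 + sqrt(2)*sqrt(6))) = 1/((316 + 2*sqrt(3))/(203 + 2*sqrt(3))) = (203 + 2*sqrt(3))/(316 + 2*sqrt(3))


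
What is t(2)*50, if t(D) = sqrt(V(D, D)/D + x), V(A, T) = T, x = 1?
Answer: 50*sqrt(2) ≈ 70.711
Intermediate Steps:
t(D) = sqrt(2) (t(D) = sqrt(D/D + 1) = sqrt(1 + 1) = sqrt(2))
t(2)*50 = sqrt(2)*50 = 50*sqrt(2)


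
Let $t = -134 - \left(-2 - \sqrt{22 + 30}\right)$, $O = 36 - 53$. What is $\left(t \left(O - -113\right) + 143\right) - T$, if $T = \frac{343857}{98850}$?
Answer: $- \frac{412945169}{32950} + 192 \sqrt{13} \approx -11840.0$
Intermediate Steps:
$O = -17$ ($O = 36 - 53 = -17$)
$t = -132 + 2 \sqrt{13}$ ($t = -134 + \left(\sqrt{52} + 2\right) = -134 + \left(2 \sqrt{13} + 2\right) = -134 + \left(2 + 2 \sqrt{13}\right) = -132 + 2 \sqrt{13} \approx -124.79$)
$T = \frac{114619}{32950}$ ($T = 343857 \cdot \frac{1}{98850} = \frac{114619}{32950} \approx 3.4786$)
$\left(t \left(O - -113\right) + 143\right) - T = \left(\left(-132 + 2 \sqrt{13}\right) \left(-17 - -113\right) + 143\right) - \frac{114619}{32950} = \left(\left(-132 + 2 \sqrt{13}\right) \left(-17 + 113\right) + 143\right) - \frac{114619}{32950} = \left(\left(-132 + 2 \sqrt{13}\right) 96 + 143\right) - \frac{114619}{32950} = \left(\left(-12672 + 192 \sqrt{13}\right) + 143\right) - \frac{114619}{32950} = \left(-12529 + 192 \sqrt{13}\right) - \frac{114619}{32950} = - \frac{412945169}{32950} + 192 \sqrt{13}$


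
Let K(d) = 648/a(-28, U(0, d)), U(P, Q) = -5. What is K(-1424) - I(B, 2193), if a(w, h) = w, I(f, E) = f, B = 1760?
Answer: -12482/7 ≈ -1783.1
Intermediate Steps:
K(d) = -162/7 (K(d) = 648/(-28) = 648*(-1/28) = -162/7)
K(-1424) - I(B, 2193) = -162/7 - 1*1760 = -162/7 - 1760 = -12482/7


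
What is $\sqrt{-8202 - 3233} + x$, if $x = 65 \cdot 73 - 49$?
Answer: $4696 + i \sqrt{11435} \approx 4696.0 + 106.93 i$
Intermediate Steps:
$x = 4696$ ($x = 4745 - 49 = 4696$)
$\sqrt{-8202 - 3233} + x = \sqrt{-8202 - 3233} + 4696 = \sqrt{-11435} + 4696 = i \sqrt{11435} + 4696 = 4696 + i \sqrt{11435}$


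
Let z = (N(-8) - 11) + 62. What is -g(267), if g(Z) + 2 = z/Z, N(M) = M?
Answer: 491/267 ≈ 1.8390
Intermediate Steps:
z = 43 (z = (-8 - 11) + 62 = -19 + 62 = 43)
g(Z) = -2 + 43/Z
-g(267) = -(-2 + 43/267) = -1*(-491/267) = 491/267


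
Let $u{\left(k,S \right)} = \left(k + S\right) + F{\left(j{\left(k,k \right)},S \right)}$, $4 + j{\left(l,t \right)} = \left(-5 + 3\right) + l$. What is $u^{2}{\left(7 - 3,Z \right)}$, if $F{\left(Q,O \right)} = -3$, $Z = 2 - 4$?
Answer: $1$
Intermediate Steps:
$j{\left(l,t \right)} = -6 + l$ ($j{\left(l,t \right)} = -4 + \left(\left(-5 + 3\right) + l\right) = -4 + \left(-2 + l\right) = -6 + l$)
$Z = -2$
$u{\left(k,S \right)} = -3 + S + k$ ($u{\left(k,S \right)} = \left(k + S\right) - 3 = \left(S + k\right) - 3 = -3 + S + k$)
$u^{2}{\left(7 - 3,Z \right)} = \left(-3 - 2 + \left(7 - 3\right)\right)^{2} = \left(-3 - 2 + 4\right)^{2} = \left(-1\right)^{2} = 1$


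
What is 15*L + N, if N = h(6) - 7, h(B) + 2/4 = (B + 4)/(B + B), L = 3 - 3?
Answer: -20/3 ≈ -6.6667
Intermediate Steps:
L = 0
h(B) = -½ + (4 + B)/(2*B) (h(B) = -½ + (B + 4)/(B + B) = -½ + (4 + B)/((2*B)) = -½ + (4 + B)*(1/(2*B)) = -½ + (4 + B)/(2*B))
N = -20/3 (N = 2/6 - 7 = 2*(⅙) - 7 = ⅓ - 7 = -20/3 ≈ -6.6667)
15*L + N = 15*0 - 20/3 = 0 - 20/3 = -20/3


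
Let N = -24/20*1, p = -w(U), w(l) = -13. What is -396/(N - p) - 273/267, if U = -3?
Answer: 169759/6319 ≈ 26.865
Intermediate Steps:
p = 13 (p = -1*(-13) = 13)
N = -6/5 (N = -24*1/20*1 = -6/5*1 = -6/5 ≈ -1.2000)
-396/(N - p) - 273/267 = -396/(-6/5 - 1*13) - 273/267 = -396/(-6/5 - 13) - 273*1/267 = -396/(-71/5) - 91/89 = -396*(-5/71) - 91/89 = 1980/71 - 91/89 = 169759/6319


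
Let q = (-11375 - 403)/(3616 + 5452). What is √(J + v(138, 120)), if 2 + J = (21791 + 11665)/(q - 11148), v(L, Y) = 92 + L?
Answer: 2*√15971170995749049/16850307 ≈ 15.000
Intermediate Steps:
q = -5889/4534 (q = -11778/9068 = -11778*1/9068 = -5889/4534 ≈ -1.2989)
J = -84263782/16850307 (J = -2 + (21791 + 11665)/(-5889/4534 - 11148) = -2 + 33456/(-50550921/4534) = -2 + 33456*(-4534/50550921) = -2 - 50563168/16850307 = -84263782/16850307 ≈ -5.0007)
√(J + v(138, 120)) = √(-84263782/16850307 + (92 + 138)) = √(-84263782/16850307 + 230) = √(3791306828/16850307) = 2*√15971170995749049/16850307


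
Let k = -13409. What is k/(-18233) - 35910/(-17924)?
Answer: 447544973/163404146 ≈ 2.7389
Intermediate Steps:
k/(-18233) - 35910/(-17924) = -13409/(-18233) - 35910/(-17924) = -13409*(-1/18233) - 35910*(-1/17924) = 13409/18233 + 17955/8962 = 447544973/163404146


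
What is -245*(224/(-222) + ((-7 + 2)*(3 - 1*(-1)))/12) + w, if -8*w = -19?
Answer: 194743/296 ≈ 657.92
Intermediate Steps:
w = 19/8 (w = -1/8*(-19) = 19/8 ≈ 2.3750)
-245*(224/(-222) + ((-7 + 2)*(3 - 1*(-1)))/12) + w = -245*(224/(-222) + ((-7 + 2)*(3 - 1*(-1)))/12) + 19/8 = -245*(224*(-1/222) - 5*(3 + 1)*(1/12)) + 19/8 = -245*(-112/111 - 5*4*(1/12)) + 19/8 = -245*(-112/111 - 20*1/12) + 19/8 = -245*(-112/111 - 5/3) + 19/8 = -245*(-99/37) + 19/8 = 24255/37 + 19/8 = 194743/296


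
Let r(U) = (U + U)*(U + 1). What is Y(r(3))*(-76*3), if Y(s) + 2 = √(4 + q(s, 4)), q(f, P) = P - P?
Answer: 0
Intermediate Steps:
q(f, P) = 0
r(U) = 2*U*(1 + U) (r(U) = (2*U)*(1 + U) = 2*U*(1 + U))
Y(s) = 0 (Y(s) = -2 + √(4 + 0) = -2 + √4 = -2 + 2 = 0)
Y(r(3))*(-76*3) = 0*(-76*3) = 0*(-228) = 0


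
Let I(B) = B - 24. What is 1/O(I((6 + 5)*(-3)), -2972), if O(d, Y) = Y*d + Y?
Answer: 1/166432 ≈ 6.0085e-6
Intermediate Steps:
I(B) = -24 + B
O(d, Y) = Y + Y*d
1/O(I((6 + 5)*(-3)), -2972) = 1/(-2972*(1 + (-24 + (6 + 5)*(-3)))) = 1/(-2972*(1 + (-24 + 11*(-3)))) = 1/(-2972*(1 + (-24 - 33))) = 1/(-2972*(1 - 57)) = 1/(-2972*(-56)) = 1/166432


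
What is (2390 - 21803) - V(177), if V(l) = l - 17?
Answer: -19573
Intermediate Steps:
V(l) = -17 + l
(2390 - 21803) - V(177) = (2390 - 21803) - (-17 + 177) = -19413 - 1*160 = -19413 - 160 = -19573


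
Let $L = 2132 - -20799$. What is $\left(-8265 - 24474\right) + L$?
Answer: $-9808$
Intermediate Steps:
$L = 22931$ ($L = 2132 + 20799 = 22931$)
$\left(-8265 - 24474\right) + L = \left(-8265 - 24474\right) + 22931 = -32739 + 22931 = -9808$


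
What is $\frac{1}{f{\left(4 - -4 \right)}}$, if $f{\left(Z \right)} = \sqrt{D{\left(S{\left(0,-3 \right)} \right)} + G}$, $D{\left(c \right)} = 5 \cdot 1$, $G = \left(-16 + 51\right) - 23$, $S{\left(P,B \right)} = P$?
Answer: $\frac{\sqrt{17}}{17} \approx 0.24254$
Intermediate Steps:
$G = 12$ ($G = 35 - 23 = 12$)
$D{\left(c \right)} = 5$
$f{\left(Z \right)} = \sqrt{17}$ ($f{\left(Z \right)} = \sqrt{5 + 12} = \sqrt{17}$)
$\frac{1}{f{\left(4 - -4 \right)}} = \frac{1}{\sqrt{17}} = \frac{\sqrt{17}}{17}$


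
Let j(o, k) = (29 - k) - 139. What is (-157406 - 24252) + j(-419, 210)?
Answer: -181978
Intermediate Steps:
j(o, k) = -110 - k
(-157406 - 24252) + j(-419, 210) = (-157406 - 24252) + (-110 - 1*210) = -181658 + (-110 - 210) = -181658 - 320 = -181978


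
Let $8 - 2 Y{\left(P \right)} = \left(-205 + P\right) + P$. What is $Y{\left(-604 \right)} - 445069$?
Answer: $- \frac{888717}{2} \approx -4.4436 \cdot 10^{5}$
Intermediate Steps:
$Y{\left(P \right)} = \frac{213}{2} - P$ ($Y{\left(P \right)} = 4 - \frac{\left(-205 + P\right) + P}{2} = 4 - \frac{-205 + 2 P}{2} = 4 - \left(- \frac{205}{2} + P\right) = \frac{213}{2} - P$)
$Y{\left(-604 \right)} - 445069 = \left(\frac{213}{2} - -604\right) - 445069 = \left(\frac{213}{2} + 604\right) - 445069 = \frac{1421}{2} - 445069 = - \frac{888717}{2}$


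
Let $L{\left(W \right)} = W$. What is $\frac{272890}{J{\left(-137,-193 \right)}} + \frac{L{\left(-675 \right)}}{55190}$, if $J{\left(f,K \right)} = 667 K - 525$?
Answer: $- \frac{757402345}{356681932} \approx -2.1235$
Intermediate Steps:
$J{\left(f,K \right)} = -525 + 667 K$ ($J{\left(f,K \right)} = 667 K - 525 = -525 + 667 K$)
$\frac{272890}{J{\left(-137,-193 \right)}} + \frac{L{\left(-675 \right)}}{55190} = \frac{272890}{-525 + 667 \left(-193\right)} - \frac{675}{55190} = \frac{272890}{-525 - 128731} - \frac{135}{11038} = \frac{272890}{-129256} - \frac{135}{11038} = 272890 \left(- \frac{1}{129256}\right) - \frac{135}{11038} = - \frac{136445}{64628} - \frac{135}{11038} = - \frac{757402345}{356681932}$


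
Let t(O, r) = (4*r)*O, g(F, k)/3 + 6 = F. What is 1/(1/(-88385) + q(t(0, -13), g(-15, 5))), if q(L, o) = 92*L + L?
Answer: -88385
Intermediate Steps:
g(F, k) = -18 + 3*F
t(O, r) = 4*O*r
q(L, o) = 93*L
1/(1/(-88385) + q(t(0, -13), g(-15, 5))) = 1/(1/(-88385) + 93*(4*0*(-13))) = 1/(-1/88385 + 93*0) = 1/(-1/88385 + 0) = 1/(-1/88385) = -88385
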